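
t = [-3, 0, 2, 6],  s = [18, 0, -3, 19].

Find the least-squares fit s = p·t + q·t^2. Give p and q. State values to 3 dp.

From the data, Σt·t = 49, Σt·t^2 = 197, Σt^2·t^2 = 1393.
And Σt·s = 54, Σt^2·s = 834.
Determinant 49·1393 − 197² = 29448.
p = (54·1393 − 197·834)/29448 = -7423/2454; q = (49·834 − 197·54)/29448 = 2519/2454.

p = -3.025, q = 1.026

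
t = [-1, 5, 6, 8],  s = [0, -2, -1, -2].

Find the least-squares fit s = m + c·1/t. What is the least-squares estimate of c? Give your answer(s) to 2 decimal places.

The normal system XᵀX·[m, c]ᵀ = Xᵀs is [[4, -61/120]; [-61/120, 15601/14400]]·[m, c]ᵀ = [-5, -49/60]ᵀ.
det = 4·(15601/14400) − (-61/120)² = 19561/4800.
m = ((-5)·(15601/14400) − (-61/120)·(-49/60))/(19561/4800) = -83983/58683; c = (4·(-49/60) − (-61/120)·(-5))/(19561/4800) = -27880/19561.

c = -1.43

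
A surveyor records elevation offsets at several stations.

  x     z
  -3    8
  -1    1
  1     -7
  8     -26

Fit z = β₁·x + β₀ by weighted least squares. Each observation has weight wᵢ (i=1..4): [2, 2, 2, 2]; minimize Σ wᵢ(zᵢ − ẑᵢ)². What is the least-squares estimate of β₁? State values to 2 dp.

Setting ∂/∂β₁ … = 0 gives: 150·β₁ + 10·β₀ = -480;  10·β₁ + 8·β₀ = -48.
(Σwᵢ·x·x = 150, Σwᵢ·x = 10, Σwᵢ·1 = 8, Σwᵢ·x·z = -480, Σwᵢ·z = -48.)
Δ = 150·8 − 10² = 1100.
β₁ = ((-480)·8 − 10·(-48))/1100 = -168/55; β₀ = (150·(-48) − 10·(-480))/1100 = -24/11.

β₁ = -3.05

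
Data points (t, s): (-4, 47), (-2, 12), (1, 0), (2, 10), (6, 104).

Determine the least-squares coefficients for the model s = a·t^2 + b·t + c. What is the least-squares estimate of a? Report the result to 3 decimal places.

Normal-equation sums: Σt^2·t^2 = 1585, Σt^2·t = 153, Σt^2 = 61, Σt·t = 61, Σt = 3, Σ1 = 5.
And Σt^2·s = 4584, Σt·s = 432, Σs = 173.
So MᵀM·[a, b, c]ᵀ = Mᵀs: [[1585, 153, 61]; [153, 61, 3]; [61, 3, 5]]·[a, b, c]ᵀ = [4584, 432, 173]ᵀ.
Inverting the 3×3 Gram matrix, [a, b, c]ᵀ = [38651/12938, -4269/12938, -10663/6469]ᵀ.

a = 2.987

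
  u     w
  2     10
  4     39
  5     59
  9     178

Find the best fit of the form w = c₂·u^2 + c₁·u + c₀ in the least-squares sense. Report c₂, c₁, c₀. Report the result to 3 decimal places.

With design matrix M, MᵀM = [[7458, 926, 126]; [926, 126, 20]; [126, 20, 4]] and Mᵀw = [16557, 2073, 286]ᵀ.
Row-reducing yields c₂ = 2960/1549, c₁ = 9219/3098, c₀ = -5534/1549.

c₂ = 1.911, c₁ = 2.976, c₀ = -3.573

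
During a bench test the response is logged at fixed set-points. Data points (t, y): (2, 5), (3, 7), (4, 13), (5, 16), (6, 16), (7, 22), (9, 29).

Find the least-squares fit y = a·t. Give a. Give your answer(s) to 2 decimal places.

From the data, Σt·t = 220.
Moment sums: Σt·y = 674.
a = 674/220 = 3.06364.

a = 3.06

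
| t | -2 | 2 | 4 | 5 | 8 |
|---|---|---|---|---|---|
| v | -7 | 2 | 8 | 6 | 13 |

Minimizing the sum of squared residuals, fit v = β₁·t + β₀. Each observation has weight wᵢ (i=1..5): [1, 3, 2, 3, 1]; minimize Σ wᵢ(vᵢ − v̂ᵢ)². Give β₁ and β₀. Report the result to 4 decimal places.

β₁ = 1.9070, β₀ = -2.0744

The normal equations are: 187·β₁ + 35·β₀ = 284;  35·β₁ + 10·β₀ = 46.
(Σwᵢ·t·t = 187, Σwᵢ·t = 35, Σwᵢ·1 = 10, Σwᵢ·t·v = 284, Σwᵢ·v = 46.)
Δ = 187·10 − 35² = 645.
β₁ = (284·10 − 35·46)/645 = 82/43; β₀ = (187·46 − 35·284)/645 = -446/215.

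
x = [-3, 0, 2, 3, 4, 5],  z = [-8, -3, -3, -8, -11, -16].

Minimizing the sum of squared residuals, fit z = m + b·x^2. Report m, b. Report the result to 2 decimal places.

m = -2.42, b = -0.55

Sums needed: Σ1 = 6, Σx^2 = 63, Σx^2·x^2 = 1059.
For Mᵀz: Σz = -49, Σx^2·z = -732.
Eliminating b: 1059·(row 1) − 63·(row 2) gives 2385·m = 1059·(-49) − 63·(-732) = -5775, so m = -385/159.
Then b = ((-732) − 63·(-385/159))/1059 = -29/53.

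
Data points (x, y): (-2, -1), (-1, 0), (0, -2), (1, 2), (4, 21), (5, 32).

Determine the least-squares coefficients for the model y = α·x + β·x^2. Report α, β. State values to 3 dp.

AᵀA·[α, β]ᵀ = Aᵀy reads: 47·α + 181·β = 248;  181·α + 899·β = 1134.
(Σx·x = 47, Σx·x^2 = 181, Σx^2·x^2 = 899, Σx·y = 248, Σx^2·y = 1134.)
Eliminating β: 899·(row 1) − 181·(row 2) gives 9492·α = 899·248 − 181·1134 = 17698, so α = 8849/4746.
Then β = (1134 − 181·(8849/4746))/899 = 4205/4746.

α = 1.865, β = 0.886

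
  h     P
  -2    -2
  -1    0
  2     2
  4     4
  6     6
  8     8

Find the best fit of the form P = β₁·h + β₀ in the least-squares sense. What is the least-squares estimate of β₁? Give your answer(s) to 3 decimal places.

With design matrix X, XᵀX = [[125, 17]; [17, 6]] and XᵀP = [124, 18]ᵀ.
Δ = 125·6 − 17² = 461.
β₁ = (124·6 − 17·18)/461 = 438/461; β₀ = (125·18 − 17·124)/461 = 142/461.

β₁ = 0.950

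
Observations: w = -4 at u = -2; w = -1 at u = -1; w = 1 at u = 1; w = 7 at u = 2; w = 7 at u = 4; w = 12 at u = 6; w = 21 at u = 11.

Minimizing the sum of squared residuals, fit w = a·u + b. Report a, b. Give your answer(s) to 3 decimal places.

Forming XᵀX = [[183, 21]; [21, 7]] and Xᵀw = [355, 43]ᵀ gives XᵀX·[a, b]ᵀ = Xᵀw.
Determinant 183·7 − 21² = 840.
a = (355·7 − 21·43)/840 = 113/60; b = (183·43 − 21·355)/840 = 69/140.

a = 1.883, b = 0.493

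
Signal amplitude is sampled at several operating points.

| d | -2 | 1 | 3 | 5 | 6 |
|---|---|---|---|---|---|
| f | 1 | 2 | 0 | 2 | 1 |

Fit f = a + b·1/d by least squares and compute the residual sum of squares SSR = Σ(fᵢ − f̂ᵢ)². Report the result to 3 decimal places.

From the data, Σ1 = 5, Σ1/d = 6/5, Σ1/d·1/d = 643/450.
For Aᵀf: Σf = 6, Σ1/d·f = 31/15.
Determinant 5·(643/450) − (6/5)² = 2567/450.
a = (6·(643/450) − (6/5)·(31/15))/(2567/450) = 2742/2567; b = (5·(31/15) − (6/5)·6)/(2567/450) = 1410/2567.
Residuals: 530/2567, 982/2567, -3212/2567, 2110/2567, -410/2567; SSR = 6304/2567.

SSR = 2.456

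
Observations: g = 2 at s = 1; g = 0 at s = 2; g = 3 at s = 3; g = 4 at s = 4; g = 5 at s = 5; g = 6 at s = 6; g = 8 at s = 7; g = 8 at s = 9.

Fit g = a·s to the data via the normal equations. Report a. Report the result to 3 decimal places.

Compute the Gram sums: Σs·s = 221.
Right-hand side: Σs·g = 216.
Normal equations: [[221]]·[a]ᵀ = [216]ᵀ.
a = 216/221 = 0.977376.

a = 0.977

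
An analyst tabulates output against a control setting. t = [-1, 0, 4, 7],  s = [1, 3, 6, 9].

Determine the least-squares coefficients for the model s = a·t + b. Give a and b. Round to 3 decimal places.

With design matrix X, XᵀX = [[66, 10]; [10, 4]] and Xᵀs = [86, 19]ᵀ.
Δ = 66·4 − 10² = 164.
a = (86·4 − 10·19)/164 = 77/82; b = (66·19 − 10·86)/164 = 197/82.

a = 0.939, b = 2.402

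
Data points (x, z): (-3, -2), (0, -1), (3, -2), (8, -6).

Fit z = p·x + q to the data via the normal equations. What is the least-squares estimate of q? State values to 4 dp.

Sums needed: Σx·x = 82, Σx = 8, Σ1 = 4.
Moment sums: Σx·z = -48, Σz = -11.
MᵀM·[p, q]ᵀ = Mᵀz becomes [[82, 8]; [8, 4]]·[p, q]ᵀ = [-48, -11]ᵀ.
det = 82·4 − 8² = 264.
p = ((-48)·4 − 8·(-11))/264 = -13/33; q = (82·(-11) − 8·(-48))/264 = -259/132.

q = -1.9621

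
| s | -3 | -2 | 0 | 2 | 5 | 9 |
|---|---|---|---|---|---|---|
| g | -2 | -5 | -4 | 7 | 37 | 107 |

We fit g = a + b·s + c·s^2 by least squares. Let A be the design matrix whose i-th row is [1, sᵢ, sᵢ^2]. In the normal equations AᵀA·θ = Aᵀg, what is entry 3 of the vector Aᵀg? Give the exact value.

Entry 3 ↔ basis s^2, so (Aᵀg)_{3} = Σᵢ (s^2)·gᵢ = (9)·(-2) + (4)·(-5) + (0)·(-4) + (4)·(7) + (25)·(37) + (81)·(107) = 9582.

9582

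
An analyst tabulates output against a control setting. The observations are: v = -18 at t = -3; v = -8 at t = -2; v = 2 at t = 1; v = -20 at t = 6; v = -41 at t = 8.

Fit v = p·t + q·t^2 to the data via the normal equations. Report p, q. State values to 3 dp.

p = 2.702, q = -0.986

AᵀA·[p, q]ᵀ = Aᵀv reads: 114·p + 694·q = -376;  694·p + 5490·q = -3536.
Eliminating q: 5490·(row 1) − 694·(row 2) gives 144224·p = 5490·(-376) − 694·(-3536) = 389744, so p = 24359/9014.
Then q = ((-3536) − 694·(24359/9014))/5490 = -8885/9014.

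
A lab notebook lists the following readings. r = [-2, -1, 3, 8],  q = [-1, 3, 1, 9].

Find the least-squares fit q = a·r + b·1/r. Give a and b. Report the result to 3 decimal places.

AᵀA·[a, b]ᵀ = Aᵀq reads: 78·a + 4·b = 74;  4·a + (793/576)·b = -25/24.
Eliminating b: (793/576)·(row 1) − 4·(row 2) gives (8773/96)·a = (793/576)·74 − 4·(-25/24) = 30541/288, so a = 30541/26319.
Then b = ((-25/24) − 4·(30541/26319))/(793/576) = -36216/8773.

a = 1.160, b = -4.128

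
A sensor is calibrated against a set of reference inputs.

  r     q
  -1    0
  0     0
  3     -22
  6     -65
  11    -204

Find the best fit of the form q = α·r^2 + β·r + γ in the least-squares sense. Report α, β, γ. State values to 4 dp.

With design matrix M, MᵀM = [[16019, 1573, 167]; [1573, 167, 19]; [167, 19, 5]] and Mᵀq = [-27222, -2700, -291]ᵀ.
Inverting the 3×3 Gram matrix, [α, β, γ]ᵀ = [-45347/30342, -61367/30342, -3020/5057]ᵀ.

α = -1.4945, β = -2.0225, γ = -0.5972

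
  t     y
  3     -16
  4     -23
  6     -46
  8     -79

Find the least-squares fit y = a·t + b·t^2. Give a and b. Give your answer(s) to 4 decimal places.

Setting ∂/∂a … = 0 gives: 125·a + 819·b = -1048;  819·a + 5729·b = -7224.
Determinant 125·5729 − 819² = 45364.
a = ((-1048)·5729 − 819·(-7224))/45364 = -21884/11341; b = (125·(-7224) − 819·(-1048))/45364 = -11172/11341.

a = -1.9296, b = -0.9851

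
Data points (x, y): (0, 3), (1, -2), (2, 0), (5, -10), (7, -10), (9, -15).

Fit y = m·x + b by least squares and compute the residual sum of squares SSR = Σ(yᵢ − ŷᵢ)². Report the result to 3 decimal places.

SSR = 16.568

MᵀM·[m, b]ᵀ = Mᵀy reads: 160·m + 24·b = -257;  24·m + 6·b = -34.
(Σx·x = 160, Σx = 24, Σ1 = 6, Σx·y = -257, Σy = -34.)
det = 160·6 − 24² = 384.
m = ((-257)·6 − 24·(-34))/384 = -121/64; b = (160·(-34) − 24·(-257))/384 = 91/48.
Residuals: 53/48, -385/192, 181/96, -469/192, 257/192, 23/192; SSR = 3181/192.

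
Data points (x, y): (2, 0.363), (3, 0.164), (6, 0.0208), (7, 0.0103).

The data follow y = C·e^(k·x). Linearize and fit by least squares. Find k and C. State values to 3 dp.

Taking logs, ln y = k·x + ln C, so regress ln y on x.
Σx = 18.0000, Σ(x)² = 98.0000, Σln y = -11.2697, Σx·ln y = -62.7165.
Equations: 98.0000·k + 18.0000·ln C = -62.7165;  18.0000·k + 4·ln C = -11.2697.
Δ = 98.0000·4 − (18.0000)² = 68.0000; k = (-62.7165·4 − 18.0000·-11.2697)/68.0000 = -0.70606, ln C = (98.0000·-11.2697 − 18.0000·-62.7165)/68.0000 = 0.35986, so C = exp(0.35986) = 1.43312.

k = -0.706, C = 1.433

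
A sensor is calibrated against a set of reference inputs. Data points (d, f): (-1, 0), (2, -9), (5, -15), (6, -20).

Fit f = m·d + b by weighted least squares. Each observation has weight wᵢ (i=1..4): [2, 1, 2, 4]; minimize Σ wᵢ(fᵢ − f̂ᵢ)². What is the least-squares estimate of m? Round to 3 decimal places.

Normal-equation sums: Σwᵢ·d·d = 200, Σwᵢ·d = 34, Σwᵢ·1 = 9.
For XᵀWf: Σwᵢ·d·f = -648, Σwᵢ·f = -119.
Normal equations: [[200, 34]; [34, 9]]·[m, b]ᵀ = [-648, -119]ᵀ.
Eliminating b: 9·(row 1) − 34·(row 2) gives 644·m = 9·(-648) − 34·(-119) = -1786, so m = -893/322.
Then b = ((-119) − 34·(-893/322))/9 = -442/161.

m = -2.773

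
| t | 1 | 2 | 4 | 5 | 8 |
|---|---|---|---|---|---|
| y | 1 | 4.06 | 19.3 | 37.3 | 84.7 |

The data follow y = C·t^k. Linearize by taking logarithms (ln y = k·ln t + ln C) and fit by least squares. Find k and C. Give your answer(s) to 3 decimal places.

k = 2.180, C = 0.970

Linearized form: ln y = k·ln t + ln C. From the 5 transformed points,
Over the data: Σln t = 5.7683, Σ(ln t)² = 9.3166, Σln y = 12.4194, Σln t·ln y = 20.1302.
Normal system: [[9.3166, 5.7683]; [5.7683, 5]]·[k, ln C]ᵀ = [20.1302, 12.4194]ᵀ.
Δ = 9.3166·5 − (5.7683)² = 13.3096; k = (20.1302·5 − 5.7683·12.4194)/13.3096 = 2.17978, ln C = (9.3166·12.4194 − 5.7683·20.1302)/13.3096 = -0.03085, so C = exp(-0.03085) = 0.96962.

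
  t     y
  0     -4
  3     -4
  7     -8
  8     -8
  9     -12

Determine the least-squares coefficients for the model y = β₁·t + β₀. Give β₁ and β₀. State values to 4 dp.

β₁ = -0.7972, β₀ = -2.8951

From the data, Σt·t = 203, Σt = 27, Σ1 = 5.
For Xᵀy: Σt·y = -240, Σy = -36.
Normal equations: [[203, 27]; [27, 5]]·[β₁, β₀]ᵀ = [-240, -36]ᵀ.
Determinant 203·5 − 27² = 286.
β₁ = ((-240)·5 − 27·(-36))/286 = -114/143; β₀ = (203·(-36) − 27·(-240))/286 = -414/143.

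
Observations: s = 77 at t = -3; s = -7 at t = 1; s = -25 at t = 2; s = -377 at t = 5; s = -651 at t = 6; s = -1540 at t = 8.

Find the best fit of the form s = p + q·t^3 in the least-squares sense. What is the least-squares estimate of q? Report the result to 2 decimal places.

q = -3.00

The normal equations are: 6·p + 835·q = -2523;  835·p + 325219·q = -978507.
det = 6·325219 − 835² = 1254089.
p = ((-2523)·325219 − 835·(-978507))/1254089 = -3474192/1254089; q = (6·(-978507) − 835·(-2523))/1254089 = -3764337/1254089.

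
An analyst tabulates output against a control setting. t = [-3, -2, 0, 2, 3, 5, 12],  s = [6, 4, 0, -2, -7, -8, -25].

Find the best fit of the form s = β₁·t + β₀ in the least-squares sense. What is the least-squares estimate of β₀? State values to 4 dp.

β₀ = 0.3783

The normal system MᵀM·[β₁, β₀]ᵀ = Mᵀs is [[195, 17]; [17, 7]]·[β₁, β₀]ᵀ = [-391, -32]ᵀ.
Determinant 195·7 − 17² = 1076.
β₁ = ((-391)·7 − 17·(-32))/1076 = -2193/1076; β₀ = (195·(-32) − 17·(-391))/1076 = 407/1076.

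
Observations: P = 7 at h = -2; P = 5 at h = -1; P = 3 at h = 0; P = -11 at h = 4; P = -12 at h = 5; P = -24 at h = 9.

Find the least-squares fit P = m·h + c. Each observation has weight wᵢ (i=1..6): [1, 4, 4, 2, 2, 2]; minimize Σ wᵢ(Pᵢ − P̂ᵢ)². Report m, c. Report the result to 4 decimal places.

The normal system AᵀWA·[m, c]ᵀ = AᵀWP is [[252, 30]; [30, 15]]·[m, c]ᵀ = [-674, -55]ᵀ.
Determinant 252·15 − 30² = 2880.
m = ((-674)·15 − 30·(-55))/2880 = -47/16; c = (252·(-55) − 30·(-674))/2880 = 53/24.

m = -2.9375, c = 2.2083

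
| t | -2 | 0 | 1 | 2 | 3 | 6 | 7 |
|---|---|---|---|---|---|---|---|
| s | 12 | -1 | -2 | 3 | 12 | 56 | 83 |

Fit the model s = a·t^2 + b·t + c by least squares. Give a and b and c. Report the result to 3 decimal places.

a = 2.011, b = -2.275, c = -0.785

Setting ∂/∂a … = 0 gives: 3811·a + 587·b + 103·c = 6249;  587·a + 103·b + 17·c = 933;  103·a + 17·b + 7·c = 163.
(Σt^2·t^2 = 3811, Σt^2·t = 587, Σt^2 = 103, Σt·t = 103, Σt = 17, Σ1 = 7, Σt^2·s = 6249, Σt·s = 933, Σs = 163.)
Solving the 3×3 system (Gaussian elimination) gives a = 11024/5481, b = -37403/16443, c = -1844/2349.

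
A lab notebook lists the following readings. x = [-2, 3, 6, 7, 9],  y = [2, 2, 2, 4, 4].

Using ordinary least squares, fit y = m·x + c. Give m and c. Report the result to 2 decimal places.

With design matrix M, MᵀM = [[179, 23]; [23, 5]] and Mᵀy = [78, 14]ᵀ.
Determinant 179·5 − 23² = 366.
m = (78·5 − 23·14)/366 = 34/183; c = (179·14 − 23·78)/366 = 356/183.

m = 0.19, c = 1.95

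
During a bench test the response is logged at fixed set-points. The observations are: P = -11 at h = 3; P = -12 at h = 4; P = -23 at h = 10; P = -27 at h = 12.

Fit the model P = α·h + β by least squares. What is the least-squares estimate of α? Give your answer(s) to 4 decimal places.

Normal-equation sums: Σh·h = 269, Σh = 29, Σ1 = 4.
And Σh·P = -635, ΣP = -73.
Δ = 269·4 − 29² = 235.
α = ((-635)·4 − 29·(-73))/235 = -9/5; β = (269·(-73) − 29·(-635))/235 = -26/5.

α = -1.8000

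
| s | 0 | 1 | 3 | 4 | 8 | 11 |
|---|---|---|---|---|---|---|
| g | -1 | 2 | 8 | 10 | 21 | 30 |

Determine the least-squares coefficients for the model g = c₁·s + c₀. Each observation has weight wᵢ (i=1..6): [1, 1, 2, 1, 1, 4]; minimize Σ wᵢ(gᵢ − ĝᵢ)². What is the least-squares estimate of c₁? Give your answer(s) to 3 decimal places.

Entries of XᵀWX: Σwᵢ·s·s = 583, Σwᵢ·s = 63, Σwᵢ·1 = 10.
And Σwᵢ·s·g = 1578, Σwᵢ·g = 168.
det = 583·10 − 63² = 1861.
c₁ = (1578·10 − 63·168)/1861 = 5196/1861; c₀ = (583·168 − 63·1578)/1861 = -1470/1861.

c₁ = 2.792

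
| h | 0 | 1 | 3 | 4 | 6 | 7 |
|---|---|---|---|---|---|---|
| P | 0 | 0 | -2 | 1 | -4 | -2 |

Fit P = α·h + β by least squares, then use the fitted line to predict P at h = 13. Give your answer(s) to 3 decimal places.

P̂ = -5.093

MᵀM·[α, β]ᵀ = MᵀP reads: 111·α + 21·β = -40;  21·α + 6·β = -7.
(Σh·h = 111, Σh = 21, Σ1 = 6, Σh·P = -40, ΣP = -7.)
Determinant 111·6 − 21² = 225.
α = ((-40)·6 − 21·(-7))/225 = -31/75; β = (111·(-7) − 21·(-40))/225 = 7/25.
At h = 13: P̂ = (-31/75)·(13) + (7/25)·(1) = -382/75.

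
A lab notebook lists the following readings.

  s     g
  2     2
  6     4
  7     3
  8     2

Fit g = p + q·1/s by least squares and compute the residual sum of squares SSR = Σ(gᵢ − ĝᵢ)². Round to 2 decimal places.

SSR = 2.22

Normal-equation sums: Σ1 = 4, Σ1/s = 157/168, Σ1/s·1/s = 8857/28224.
For Mᵀg: Σg = 11, Σ1/s·g = 197/84.
Normal equations: [[4, 157/168]; [157/168, 8857/28224]]·[p, q]ᵀ = [11, 197/84]ᵀ.
det = 4·(8857/28224) − (157/168)² = 3593/9408.
p = (11·(8857/28224) − (157/168)·(197/84))/(3593/9408) = 35569/10779; q = (4·(197/84) − (157/168)·11)/(3593/9408) = -8456/3593.
Residuals: -1327/10779, 3925/3593, 392/10779, -10840/10779; SSR = 23942/10779.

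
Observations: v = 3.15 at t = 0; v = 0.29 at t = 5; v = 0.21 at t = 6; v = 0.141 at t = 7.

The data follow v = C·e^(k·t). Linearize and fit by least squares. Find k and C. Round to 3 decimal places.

k = -0.449, C = 3.059

Taking logs, ln v = k·t + ln C, so regress ln v on t.
Σt = 18.0000, Σ(t)² = 110.0000, Σln v = -3.6101, Σt·ln v = -29.2662.
Equations: 110.0000·k + 18.0000·ln C = -29.2662;  18.0000·k + 4·ln C = -3.6101.
Δ = 110.0000·4 − (18.0000)² = 116.0000; k = (-29.2662·4 − 18.0000·-3.6101)/116.0000 = -0.44899, ln C = (110.0000·-3.6101 − 18.0000·-29.2662)/116.0000 = 1.11793, so C = exp(1.11793) = 3.05850.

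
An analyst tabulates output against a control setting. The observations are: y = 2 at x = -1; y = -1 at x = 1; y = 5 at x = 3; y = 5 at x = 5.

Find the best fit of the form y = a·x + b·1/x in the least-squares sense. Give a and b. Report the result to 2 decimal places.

Sums needed: Σx·x = 36, Σx·1/x = 4, Σ1/x·1/x = 484/225.
Right-hand side: Σx·y = 37, Σ1/x·y = -1/3.
Determinant 36·(484/225) − 4² = 1536/25.
a = (37·(484/225) − 4·(-1/3))/(1536/25) = 569/432; b = (36·(-1/3) − 4·37)/(1536/25) = -125/48.

a = 1.32, b = -2.60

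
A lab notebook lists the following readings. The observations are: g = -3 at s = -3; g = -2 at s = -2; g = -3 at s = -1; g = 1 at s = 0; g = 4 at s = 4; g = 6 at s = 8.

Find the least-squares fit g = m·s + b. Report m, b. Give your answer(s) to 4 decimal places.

m = 0.8750, b = -0.3750

The normal system XᵀX·[m, b]ᵀ = Xᵀg is [[94, 6]; [6, 6]]·[m, b]ᵀ = [80, 3]ᵀ.
Determinant 94·6 − 6² = 528.
m = (80·6 − 6·3)/528 = 7/8; b = (94·3 − 6·80)/528 = -3/8.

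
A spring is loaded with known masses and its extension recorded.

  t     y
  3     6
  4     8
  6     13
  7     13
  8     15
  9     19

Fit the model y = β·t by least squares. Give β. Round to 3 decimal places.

Entries of XᵀX: Σt·t = 255.
Moment sums: Σt·y = 510.
β = 510/255 = 2.

β = 2.000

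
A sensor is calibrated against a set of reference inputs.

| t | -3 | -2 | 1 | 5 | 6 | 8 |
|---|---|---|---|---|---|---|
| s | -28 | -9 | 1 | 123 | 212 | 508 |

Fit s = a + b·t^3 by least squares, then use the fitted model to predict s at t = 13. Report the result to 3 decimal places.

Entries of XᵀX: Σ1 = 6, Σt^3 = 819, Σt^3·t^3 = 325219.
Moment sums: Σs = 807, Σt^3·s = 322092.
So XᵀX·[a, b]ᵀ = Xᵀs: [[6, 819]; [819, 325219]]·[a, b]ᵀ = [807, 322092]ᵀ.
Eliminating b: 325219·(row 1) − 819·(row 2) gives 1280553·a = 325219·807 − 819·322092 = -1341615, so a = -447205/426851.
Then b = (322092 − 819·(-447205/426851))/325219 = 423873/426851.
At t = 13: ŝ = (-447205/426851)·(1) + (423873/426851)·(2197) = 930801776/426851.

ŝ = 2180.625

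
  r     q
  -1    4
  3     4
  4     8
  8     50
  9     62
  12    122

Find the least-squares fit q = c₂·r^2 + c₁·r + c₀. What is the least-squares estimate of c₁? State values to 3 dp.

c₁ = -2.222

The normal system XᵀX·[c₂, c₁, c₀]ᵀ = Xᵀq is [[31731, 3059, 315]; [3059, 315, 35]; [315, 35, 6]]·[c₂, c₁, c₀]ᵀ = [25958, 2462, 250]ᵀ.
Row-reducing yields c₂ = 21037/20559, c₁ = -2175/979, c₀ = 2660/2937.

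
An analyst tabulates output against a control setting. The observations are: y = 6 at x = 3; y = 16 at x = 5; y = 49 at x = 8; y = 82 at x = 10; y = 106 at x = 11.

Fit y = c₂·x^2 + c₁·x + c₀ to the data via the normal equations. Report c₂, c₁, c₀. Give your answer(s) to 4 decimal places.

c₂ = 1.2873, c₁ = -5.6919, c₀ = 11.7893

Entries of MᵀM: Σx^2·x^2 = 29443, Σx^2·x = 2995, Σx^2 = 319, Σx·x = 319, Σx = 37, Σ1 = 5.
For Mᵀy: Σx^2·y = 24616, Σx·y = 2476, Σy = 259.
Normal equations: [[29443, 2995, 319]; [2995, 319, 37]; [319, 37, 5]]·[c₂, c₁, c₀]ᵀ = [24616, 2476, 259]ᵀ.
Row-reducing yields c₂ = 9055/7034, c₁ = -40037/7034, c₀ = 41463/3517.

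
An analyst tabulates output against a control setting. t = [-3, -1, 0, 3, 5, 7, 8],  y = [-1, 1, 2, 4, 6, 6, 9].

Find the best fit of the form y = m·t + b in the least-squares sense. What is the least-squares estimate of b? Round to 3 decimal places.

The normal equations are: 157·m + 19·b = 158;  19·m + 7·b = 27.
Eliminating b: 7·(row 1) − 19·(row 2) gives 738·m = 7·158 − 19·27 = 593, so m = 593/738.
Then b = (27 − 19·(593/738))/7 = 1237/738.

b = 1.676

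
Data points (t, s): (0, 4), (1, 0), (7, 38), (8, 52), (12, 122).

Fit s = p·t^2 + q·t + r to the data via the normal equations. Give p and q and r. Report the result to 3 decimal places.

p = 0.976, q = -1.738, r = 2.552

From the data, Σt^2·t^2 = 27234, Σt^2·t = 2584, Σt^2 = 258, Σt·t = 258, Σt = 28, Σ1 = 5.
Moment sums: Σt^2·s = 22758, Σt·s = 2146, Σs = 216.
Row-reducing yields p = 135535/138811, q = -241293/138811, r = 354270/138811.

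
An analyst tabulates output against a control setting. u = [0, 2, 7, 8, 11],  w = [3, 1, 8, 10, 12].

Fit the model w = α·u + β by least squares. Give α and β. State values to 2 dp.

α = 0.98, β = 1.31

Sums needed: Σu·u = 238, Σu = 28, Σ1 = 5.
Moment sums: Σu·w = 270, Σw = 34.
XᵀX·[α, β]ᵀ = Xᵀw becomes [[238, 28]; [28, 5]]·[α, β]ᵀ = [270, 34]ᵀ.
Eliminating β: 5·(row 1) − 28·(row 2) gives 406·α = 5·270 − 28·34 = 398, so α = 199/203.
Then β = (34 − 28·(199/203))/5 = 38/29.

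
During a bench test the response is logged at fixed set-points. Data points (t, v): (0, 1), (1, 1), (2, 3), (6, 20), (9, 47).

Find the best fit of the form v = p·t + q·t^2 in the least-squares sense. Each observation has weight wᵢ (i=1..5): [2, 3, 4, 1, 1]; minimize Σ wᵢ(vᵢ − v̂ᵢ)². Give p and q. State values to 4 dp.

The normal equations are: 136·p + 980·q = 570;  980·p + 7924·q = 4578.
Eliminating q: 7924·(row 1) − 980·(row 2) gives 117264·p = 7924·570 − 980·4578 = 30240, so p = 90/349.
Then q = (4578 − 980·(90/349))/7924 = 381/698.

p = 0.2579, q = 0.5458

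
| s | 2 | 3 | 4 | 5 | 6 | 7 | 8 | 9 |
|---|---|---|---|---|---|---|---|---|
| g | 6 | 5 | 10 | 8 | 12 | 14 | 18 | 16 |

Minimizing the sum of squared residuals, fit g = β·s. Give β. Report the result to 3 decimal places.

With design matrix M, MᵀM = [[284]] and Mᵀg = [565]ᵀ.
β = 565/284 = 1.98944.

β = 1.989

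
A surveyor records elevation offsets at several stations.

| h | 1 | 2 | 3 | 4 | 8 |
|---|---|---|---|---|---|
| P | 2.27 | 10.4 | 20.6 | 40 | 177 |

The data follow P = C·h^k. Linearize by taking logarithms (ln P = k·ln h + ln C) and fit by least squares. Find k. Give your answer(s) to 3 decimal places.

k = 2.078

Let Y = ln P. Fitting Y = k·ln h + ln C by least squares:
XᵀX = [[7.9333, 5.2575]; [5.2575, 5]], rhs = [20.8242, 15.0519]ᵀ  (here Σln h = 5.2575, Σ(ln h)² = 7.9333, Σln P = 15.0519, Σln h·ln P = 20.8242).
Slope k = (n·Σln h·ln P − Σln h·Σln P)/(n·Σ(ln h)² − (Σln h)²) = (5·20.8242 − 5.2575·15.0519)/12.0252 = 2.07778; ln C = (Σln P − k·Σln h)/n = 0.82560.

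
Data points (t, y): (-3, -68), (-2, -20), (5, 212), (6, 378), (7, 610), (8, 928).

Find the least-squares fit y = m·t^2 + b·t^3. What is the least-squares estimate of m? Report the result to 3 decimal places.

m = -1.518

Normal-equation sums: Σt^2·t^2 = 8515, Σt^2·t^3 = 60201, Σt^3·t^3 = 442867.
For Mᵀy: Σt^2·y = 107498, Σt^3·y = 794510.
Normal equations: [[8515, 60201]; [60201, 442867]]·[m, b]ᵀ = [107498, 794510]ᵀ.
Eliminating b: 442867·(row 1) − 60201·(row 2) gives 146852104·m = 442867·107498 − 60201·794510 = -222979744, so m = -27872468/18356513.
Then b = (794510 − 60201·(-27872468/18356513))/442867 = 36720694/18356513.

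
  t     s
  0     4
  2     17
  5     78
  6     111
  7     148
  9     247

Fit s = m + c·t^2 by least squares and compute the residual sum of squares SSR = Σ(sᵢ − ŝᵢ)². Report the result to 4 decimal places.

XᵀX·[m, c]ᵀ = Xᵀs reads: 6·m + 195·c = 605;  195·m + 10899·c = 33273.
(Σ1 = 6, Σt^2 = 195, Σt^2·t^2 = 10899, Σs = 605, Σt^2·s = 33273.)
Eliminating c: 10899·(row 1) − 195·(row 2) gives 27369·m = 10899·605 − 195·33273 = 105660, so m = 11740/3041.
Then c = (33273 − 195·(11740/3041))/10899 = 27221/9123.
Residuals: 424/3041, 10987/9123, -4151/9123, -841/3041, -18845/9123, 4420/3041; SSR = 24732/3041.

SSR = 8.1329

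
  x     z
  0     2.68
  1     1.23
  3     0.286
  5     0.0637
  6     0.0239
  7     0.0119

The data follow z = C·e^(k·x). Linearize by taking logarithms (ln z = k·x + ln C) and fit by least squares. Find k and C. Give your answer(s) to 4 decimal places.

Let Y = ln z. Fitting Y = k·x + ln C by least squares:
AᵀA = [[120.0000, 22.0000]; [22.0000, 6]], rhs = [-70.7379, -10.9776]ᵀ  (here Σx = 22.0000, Σ(x)² = 120.0000, Σln z = -10.9776, Σx·ln z = -70.7379).
Solving (det = 236.0000): k = -0.77509, ln C = 1.01238, so C = exp(1.01238) = 2.75215.

k = -0.7751, C = 2.7522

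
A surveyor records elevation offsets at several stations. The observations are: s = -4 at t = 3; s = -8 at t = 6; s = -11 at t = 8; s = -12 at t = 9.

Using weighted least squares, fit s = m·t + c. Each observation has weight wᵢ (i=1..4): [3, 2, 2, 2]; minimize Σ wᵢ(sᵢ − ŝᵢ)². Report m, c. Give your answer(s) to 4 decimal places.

Compute the Gram sums: Σwᵢ·t·t = 389, Σwᵢ·t = 55, Σwᵢ·1 = 9.
For XᵀWs: Σwᵢ·t·s = -524, Σwᵢ·s = -74.
XᵀWX·[m, c]ᵀ = XᵀWs becomes [[389, 55]; [55, 9]]·[m, c]ᵀ = [-524, -74]ᵀ.
det = 389·9 − 55² = 476.
m = ((-524)·9 − 55·(-74))/476 = -19/14; c = (389·(-74) − 55·(-524))/476 = 1/14.

m = -1.3571, c = 0.0714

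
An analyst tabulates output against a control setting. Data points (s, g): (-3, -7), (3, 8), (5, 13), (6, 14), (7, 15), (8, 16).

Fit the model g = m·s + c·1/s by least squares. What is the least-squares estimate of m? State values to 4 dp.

m = 2.0587

From the data, Σs·s = 192, Σs·1/s = 6, Σ1/s·1/s = 25561/78400.
And Σs·g = 427, Σ1/s·g = 1478/105.
Normal equations: [[192, 6]; [6, 25561/78400]]·[m, c]ᵀ = [427, 1478/105]ᵀ.
Eliminating c: (25561/78400)·(row 1) − 6·(row 2) gives (32583/1225)·m = (25561/78400)·427 − 6·(1478/105) = 613301/11200, so m = 4293107/2085312.
Then c = ((1478/105) − 6·(4293107/2085312))/(25561/78400) = 172270/32583.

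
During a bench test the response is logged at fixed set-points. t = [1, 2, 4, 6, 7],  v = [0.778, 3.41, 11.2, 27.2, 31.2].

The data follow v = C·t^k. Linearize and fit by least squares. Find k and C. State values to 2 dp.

With ln vᵢ as the transformed response and ln tᵢ as the regressor:
Σln t = 5.8171, Σ(ln t)² = 9.3992, Σln v = 10.1352, Σln t·ln v = 16.8128.
Equations: 9.3992·k + 5.8171·ln C = 16.8128;  5.8171·k + 5·ln C = 10.1352.
Δ = 9.3992·5 − (5.8171)² = 13.1574; k = (16.8128·5 − 5.8171·10.1352)/13.1574 = 1.90814, ln C = (9.3992·10.1352 − 5.8171·16.8128)/13.1574 = -0.19292, so C = exp(-0.19292) = 0.82455.

k = 1.91, C = 0.82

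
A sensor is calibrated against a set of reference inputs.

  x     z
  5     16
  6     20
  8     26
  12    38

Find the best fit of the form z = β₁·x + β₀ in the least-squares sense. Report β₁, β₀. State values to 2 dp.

Entries of AᵀA: Σx·x = 269, Σx = 31, Σ1 = 4.
Right-hand side: Σx·z = 864, Σz = 100.
AᵀA·[β₁, β₀]ᵀ = Aᵀz becomes [[269, 31]; [31, 4]]·[β₁, β₀]ᵀ = [864, 100]ᵀ.
Determinant 269·4 − 31² = 115.
β₁ = (864·4 − 31·100)/115 = 356/115; β₀ = (269·100 − 31·864)/115 = 116/115.

β₁ = 3.10, β₀ = 1.01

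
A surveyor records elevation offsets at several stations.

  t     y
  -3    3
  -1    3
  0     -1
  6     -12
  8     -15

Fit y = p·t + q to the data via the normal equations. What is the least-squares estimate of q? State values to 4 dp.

q = -0.8444

Normal-equation sums: Σt·t = 110, Σt = 10, Σ1 = 5.
For Xᵀy: Σt·y = -204, Σy = -22.
Eliminating q: 5·(row 1) − 10·(row 2) gives 450·p = 5·(-204) − 10·(-22) = -800, so p = -16/9.
Then q = ((-22) − 10·(-16/9))/5 = -38/45.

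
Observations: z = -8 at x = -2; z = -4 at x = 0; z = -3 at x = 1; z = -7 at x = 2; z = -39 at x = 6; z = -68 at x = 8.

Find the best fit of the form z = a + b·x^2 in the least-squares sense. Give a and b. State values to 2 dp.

a = -3.17, b = -1.01

Normal-equation sums: Σ1 = 6, Σx^2 = 109, Σx^2·x^2 = 5425.
Moment sums: Σz = -129, Σx^2·z = -5819.
So AᵀA·[a, b]ᵀ = Aᵀz: [[6, 109]; [109, 5425]]·[a, b]ᵀ = [-129, -5819]ᵀ.
Determinant 6·5425 − 109² = 20669.
a = ((-129)·5425 − 109·(-5819))/20669 = -65554/20669; b = (6·(-5819) − 109·(-129))/20669 = -20853/20669.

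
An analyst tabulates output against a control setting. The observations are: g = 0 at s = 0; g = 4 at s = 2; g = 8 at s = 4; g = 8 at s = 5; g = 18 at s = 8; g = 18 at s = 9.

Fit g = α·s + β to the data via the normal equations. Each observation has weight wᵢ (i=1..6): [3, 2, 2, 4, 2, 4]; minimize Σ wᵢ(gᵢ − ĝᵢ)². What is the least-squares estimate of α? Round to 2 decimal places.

Normal-equation sums: Σwᵢ·s·s = 592, Σwᵢ·s = 84, Σwᵢ·1 = 17.
For MᵀWg: Σwᵢ·s·g = 1176, Σwᵢ·g = 164.
det = 592·17 − 84² = 3008.
α = (1176·17 − 84·164)/3008 = 777/376; β = (592·164 − 84·1176)/3008 = -53/94.

α = 2.07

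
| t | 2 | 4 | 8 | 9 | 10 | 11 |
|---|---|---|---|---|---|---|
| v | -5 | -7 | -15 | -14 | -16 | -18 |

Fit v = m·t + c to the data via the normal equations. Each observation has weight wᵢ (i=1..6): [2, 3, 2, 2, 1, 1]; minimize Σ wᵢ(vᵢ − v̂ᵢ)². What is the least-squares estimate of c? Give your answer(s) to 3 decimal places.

c = -1.678

With design matrix A, AᵀWA = [[567, 71]; [71, 11]] and AᵀWv = [-954, -123]ᵀ.
Δ = 567·11 − 71² = 1196.
m = ((-954)·11 − 71·(-123))/1196 = -1761/1196; c = (567·(-123) − 71·(-954))/1196 = -2007/1196.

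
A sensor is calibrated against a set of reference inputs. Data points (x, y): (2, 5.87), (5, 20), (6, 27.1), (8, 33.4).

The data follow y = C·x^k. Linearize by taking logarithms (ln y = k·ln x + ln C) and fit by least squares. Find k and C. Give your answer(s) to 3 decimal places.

k = 1.294, C = 2.451

Taking logs, ln y = k·ln x + ln C, so regress ln y on ln x.
Σln x = 6.1738, Σ(ln x)² = 10.6052, Σln y = 11.5737, Σln x·ln y = 19.2560.
Equations: 10.6052·k + 6.1738·ln C = 19.2560;  6.1738·k + 4·ln C = 11.5737.
Slope k = (n·Σln x·ln y − Σln x·Σln y)/(n·Σ(ln x)² − (Σln x)²) = (4·19.2560 − 6.1738·11.5737)/4.3053 = 1.29393; ln C = (Σln y − k·Σln x)/n = 0.89631, so C = exp(0.89631) = 2.45055.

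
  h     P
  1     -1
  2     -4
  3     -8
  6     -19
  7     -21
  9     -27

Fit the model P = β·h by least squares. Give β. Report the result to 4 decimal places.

β = -2.9833

AᵀA·[β]ᵀ = AᵀP reads: 180·β = -537.
Hence β = -537 / 180 ≈ -2.98333.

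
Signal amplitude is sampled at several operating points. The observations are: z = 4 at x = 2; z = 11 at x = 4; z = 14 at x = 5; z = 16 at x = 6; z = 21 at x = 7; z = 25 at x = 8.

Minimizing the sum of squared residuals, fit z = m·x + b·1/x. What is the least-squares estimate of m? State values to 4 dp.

Compute the Gram sums: Σx·x = 194, Σx·1/x = 6, Σ1/x·1/x = 293749/705600.
Right-hand side: Σx·z = 565, Σ1/x·z = 1961/120.
Determinant 194·(293749/705600) − 6² = 15792853/352800.
m = (565·(293749/705600) − 6·(1961/120))/(15792853/352800) = 96784105/31585706; b = (194·(1961/120) − 6·565)/(15792853/352800) = -77516040/15792853.

m = 3.0642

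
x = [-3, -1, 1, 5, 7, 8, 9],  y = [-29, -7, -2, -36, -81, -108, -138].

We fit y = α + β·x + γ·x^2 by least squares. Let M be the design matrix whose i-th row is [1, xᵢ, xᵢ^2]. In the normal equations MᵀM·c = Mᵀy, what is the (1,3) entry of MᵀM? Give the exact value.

230

Row 1 ↔ basis 1, column 3 ↔ basis x^2, so (MᵀM)_{1,3} = Σᵢ x^2 = (1)·(9) + (1)·(1) + (1)·(1) + (1)·(25) + (1)·(49) + (1)·(64) + (1)·(81) = 230.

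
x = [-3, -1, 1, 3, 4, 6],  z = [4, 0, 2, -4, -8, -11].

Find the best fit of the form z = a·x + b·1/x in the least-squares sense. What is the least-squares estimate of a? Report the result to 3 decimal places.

Entries of MᵀM: Σx·x = 72, Σx·1/x = 6, Σ1/x·1/x = 37/16.
Moment sums: Σx·z = -120, Σ1/x·z = -9/2.
So MᵀM·[a, b]ᵀ = Mᵀz: [[72, 6]; [6, 37/16]]·[a, b]ᵀ = [-120, -9/2]ᵀ.
Eliminating b: (37/16)·(row 1) − 6·(row 2) gives (261/2)·a = (37/16)·(-120) − 6·(-9/2) = -501/2, so a = -167/87.
Then b = ((-9/2) − 6·(-167/87))/(37/16) = 88/29.

a = -1.920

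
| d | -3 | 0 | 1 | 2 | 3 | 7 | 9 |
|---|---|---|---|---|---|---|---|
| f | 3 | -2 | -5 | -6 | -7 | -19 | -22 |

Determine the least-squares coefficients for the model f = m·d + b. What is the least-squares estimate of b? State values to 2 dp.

b = -2.38

Compute the Gram sums: Σd·d = 153, Σd = 19, Σ1 = 7.
And Σd·f = -378, Σf = -58.
MᵀM·[m, b]ᵀ = Mᵀf becomes [[153, 19]; [19, 7]]·[m, b]ᵀ = [-378, -58]ᵀ.
Determinant 153·7 − 19² = 710.
m = ((-378)·7 − 19·(-58))/710 = -772/355; b = (153·(-58) − 19·(-378))/710 = -846/355.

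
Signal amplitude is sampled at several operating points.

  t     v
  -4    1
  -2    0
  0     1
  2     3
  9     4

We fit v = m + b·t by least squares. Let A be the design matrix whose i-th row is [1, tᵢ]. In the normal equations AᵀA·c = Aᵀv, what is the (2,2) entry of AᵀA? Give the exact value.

Row 2 ↔ basis t, column 2 ↔ basis t, so (AᵀA)_{2,2} = Σᵢ (t)·(t) = (-4)·(-4) + (-2)·(-2) + (0)·(0) + (2)·(2) + (9)·(9) = 105.

105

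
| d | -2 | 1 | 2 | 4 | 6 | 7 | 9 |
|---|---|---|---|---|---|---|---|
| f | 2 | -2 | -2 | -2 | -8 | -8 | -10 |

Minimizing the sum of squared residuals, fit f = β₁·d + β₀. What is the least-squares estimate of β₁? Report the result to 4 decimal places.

β₁ = -1.1086

With design matrix A, AᵀA = [[191, 27]; [27, 7]] and Aᵀf = [-212, -30]ᵀ.
det = 191·7 − 27² = 608.
β₁ = ((-212)·7 − 27·(-30))/608 = -337/304; β₀ = (191·(-30) − 27·(-212))/608 = -3/304.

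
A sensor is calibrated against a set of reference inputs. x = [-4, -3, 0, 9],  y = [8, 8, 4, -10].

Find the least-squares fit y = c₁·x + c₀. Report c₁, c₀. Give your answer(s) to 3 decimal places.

c₁ = -1.438, c₀ = 3.219

Entries of MᵀM: Σx·x = 106, Σx = 2, Σ1 = 4.
Right-hand side: Σx·y = -146, Σy = 10.
MᵀM·[c₁, c₀]ᵀ = Mᵀy becomes [[106, 2]; [2, 4]]·[c₁, c₀]ᵀ = [-146, 10]ᵀ.
det = 106·4 − 2² = 420.
c₁ = ((-146)·4 − 2·10)/420 = -151/105; c₀ = (106·10 − 2·(-146))/420 = 338/105.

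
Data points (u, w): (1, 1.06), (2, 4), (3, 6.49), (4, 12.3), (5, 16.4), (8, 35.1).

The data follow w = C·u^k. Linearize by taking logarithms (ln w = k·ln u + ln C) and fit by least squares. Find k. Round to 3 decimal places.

Taking logs, ln w = k·ln u + ln C, so regress ln w on ln u.
Over the data: Σln u = 6.8669, Σ(ln u)² = 10.5236, Σln w = 12.1799, Σln u·ln w = 18.3958.
Normal system: [[10.5236, 6.8669]; [6.8669, 6]]·[k, ln C]ᵀ = [18.3958, 12.1799]ᵀ.
Slope k = (n·Σln u·ln w − Σln u·Σln w)/(n·Σ(ln u)² − (Σln u)²) = (6·18.3958 − 6.8669·12.1799)/15.9867 = 1.67239; ln C = (Σln w − k·Σln u)/n = 0.11596.

k = 1.672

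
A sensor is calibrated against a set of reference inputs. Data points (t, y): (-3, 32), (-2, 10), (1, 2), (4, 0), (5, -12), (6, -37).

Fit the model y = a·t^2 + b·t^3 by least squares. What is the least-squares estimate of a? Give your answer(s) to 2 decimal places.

Sums needed: Σt^2·t^2 = 2275, Σt^2·t^3 = 11651, Σt^3·t^3 = 67171.
For Aᵀy: Σt^2·y = -1302, Σt^3·y = -10434.
AᵀA·[a, b]ᵀ = Aᵀy becomes [[2275, 11651]; [11651, 67171]]·[a, b]ᵀ = [-1302, -10434]ᵀ.
det = 2275·67171 − 11651² = 17068224.
a = ((-1302)·67171 − 11651·(-10434))/17068224 = 2842491/1422352; b = (2275·(-10434) − 11651·(-1302))/17068224 = -713979/1422352.

a = 2.00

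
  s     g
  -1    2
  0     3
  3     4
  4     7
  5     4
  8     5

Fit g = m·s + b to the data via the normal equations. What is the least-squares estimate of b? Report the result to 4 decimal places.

The normal equations are: 115·m + 19·b = 98;  19·m + 6·b = 25.
Eliminating b: 6·(row 1) − 19·(row 2) gives 329·m = 6·98 − 19·25 = 113, so m = 113/329.
Then b = (25 − 19·(113/329))/6 = 1013/329.

b = 3.0790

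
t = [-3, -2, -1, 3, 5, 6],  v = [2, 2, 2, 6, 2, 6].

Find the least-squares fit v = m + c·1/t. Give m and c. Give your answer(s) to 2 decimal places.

m = 3.83, c = 2.65

With design matrix M, MᵀM = [[6, -17/15]; [-17/15, 77/50]] and Mᵀv = [20, -4/15]ᵀ.
Eliminating c: (77/50)·(row 1) − (-17/15)·(row 2) gives (358/45)·m = (77/50)·20 − (-17/15)·(-4/15) = 6862/225, so m = 3431/895.
Then c = ((-4/15) − (-17/15)·(3431/895))/(77/50) = 474/179.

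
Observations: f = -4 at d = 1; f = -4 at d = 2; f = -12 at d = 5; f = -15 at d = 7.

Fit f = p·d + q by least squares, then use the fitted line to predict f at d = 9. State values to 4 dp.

f̂ = -19.3077

Sums needed: Σd·d = 79, Σd = 15, Σ1 = 4.
For Mᵀf: Σd·f = -177, Σf = -35.
MᵀM·[p, q]ᵀ = Mᵀf becomes [[79, 15]; [15, 4]]·[p, q]ᵀ = [-177, -35]ᵀ.
det = 79·4 − 15² = 91.
p = ((-177)·4 − 15·(-35))/91 = -183/91; q = (79·(-35) − 15·(-177))/91 = -110/91.
At d = 9: f̂ = (-183/91)·(9) + (-110/91)·(1) = -251/13.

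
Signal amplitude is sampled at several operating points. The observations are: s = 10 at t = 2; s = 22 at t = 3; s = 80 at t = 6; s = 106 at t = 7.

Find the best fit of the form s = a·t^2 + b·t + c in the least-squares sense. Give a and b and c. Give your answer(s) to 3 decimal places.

a = 1.750, b = 3.485, c = -4.059

The normal system AᵀA·[a, b, c]ᵀ = Aᵀs is [[3794, 594, 98]; [594, 98, 18]; [98, 18, 4]]·[a, b, c]ᵀ = [8312, 1308, 218]ᵀ.
Inverting the 3×3 Gram matrix, [a, b, c]ᵀ = [7/4, 237/68, -69/17]ᵀ.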